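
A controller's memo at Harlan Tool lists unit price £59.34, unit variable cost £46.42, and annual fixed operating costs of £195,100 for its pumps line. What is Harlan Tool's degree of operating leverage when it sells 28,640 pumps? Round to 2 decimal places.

Contribution at this volume is 28,640 × £12.92 = £370,028.80.
Subtracting fixed costs: EBIT = £370,028.80 − £195,100 = £174,928.80.
DOL = contribution ÷ EBIT = £370,028.80 ÷ £174,928.80 = 2.1153.

2.12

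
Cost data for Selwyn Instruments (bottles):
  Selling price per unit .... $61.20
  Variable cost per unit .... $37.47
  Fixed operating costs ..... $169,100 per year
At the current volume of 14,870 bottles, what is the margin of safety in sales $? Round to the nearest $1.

Contribution margin per unit = $61.20 − $37.47 = $23.73. Break-even units = $169,100 ÷ $23.73 = 7,126.00; break-even revenue = 7,126.00 × $61.20 = $436,111.25.
Actual sales revenue = 14,870 × $61.20 = $910,044.00.
Margin of safety = $910,044.00 − $436,111.25 = $473,933.

$473,933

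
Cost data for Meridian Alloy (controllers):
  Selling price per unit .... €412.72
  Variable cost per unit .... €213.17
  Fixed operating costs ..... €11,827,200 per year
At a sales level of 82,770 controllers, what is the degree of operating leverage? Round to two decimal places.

Contribution at this volume is 82,770 × €199.55 = €16,516,753.50.
Subtracting fixed costs: EBIT = €16,516,753.50 − €11,827,200 = €4,689,553.50.
So DOL = total CM / EBIT = €16,516,753.50 / €4,689,553.50 = 3.5220.

3.52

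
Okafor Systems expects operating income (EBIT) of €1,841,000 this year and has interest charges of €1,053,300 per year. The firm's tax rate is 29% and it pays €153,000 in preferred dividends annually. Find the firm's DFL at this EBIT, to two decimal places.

3.22

Interest = €1,053,300.00.
Preferred dividends grossed up pre-tax: €153,000 / (1 − 0.29) = €215,492.96.
DFL = EBIT ÷ [EBIT − I − D_p/(1−t)] = €1,841,000 ÷ [€1,841,000 − €1,053,300.00 − €215,492.96] = €1,841,000 ÷ €572,207.04 = 3.2174.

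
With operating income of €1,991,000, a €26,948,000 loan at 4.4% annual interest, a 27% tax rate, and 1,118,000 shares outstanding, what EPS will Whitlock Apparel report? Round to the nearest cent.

Pre-tax income = €1,991,000 − €1,185,712.00 = €805,288.00.
After tax at 27%: net income = €805,288.00 × 0.73 = €587,860.24.
EPS = €587,860.24 ÷ 1,118,000 = €0.53.

€0.53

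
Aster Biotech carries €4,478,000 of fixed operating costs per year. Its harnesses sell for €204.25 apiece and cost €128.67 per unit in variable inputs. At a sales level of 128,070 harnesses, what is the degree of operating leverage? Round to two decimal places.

Total contribution margin = 128,070 × €75.58 = €9,679,530.60.
EBIT = €9,679,530.60 − €4,478,000 = €5,201,530.60.
Degree of operating leverage = €9,679,530.60 / €5,201,530.60 = 1.8609.

1.86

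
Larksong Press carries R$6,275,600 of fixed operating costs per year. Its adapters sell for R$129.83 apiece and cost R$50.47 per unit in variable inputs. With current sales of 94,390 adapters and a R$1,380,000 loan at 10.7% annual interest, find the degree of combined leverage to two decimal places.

At 94,390 units, contribution = 94,390 × R$79.36 = R$7,490,790.40.
Subtracting fixed costs: EBIT = R$7,490,790.40 − R$6,275,600 = R$1,215,190.40. Interest = R$147,660.00, so EBIT − I = R$1,067,530.40.
Degree of total leverage = total CM / (EBIT − interest) = R$7,490,790.40 / R$1,067,530.40 = 7.0169.

7.02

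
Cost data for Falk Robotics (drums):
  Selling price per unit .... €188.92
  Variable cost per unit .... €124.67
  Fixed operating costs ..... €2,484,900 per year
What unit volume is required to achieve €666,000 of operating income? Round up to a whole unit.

Contribution margin per unit = €188.92 − €124.67 = €64.25.
Units = (FC + target) / CM = (€2,484,900 + €666,000) / €64.25 = 49,041.25, so 49,042 drums.

49,042 drums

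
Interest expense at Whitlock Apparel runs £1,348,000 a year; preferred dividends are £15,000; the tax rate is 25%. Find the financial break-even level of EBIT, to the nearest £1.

Grossing the preferred dividend up to pre-tax terms: £15,000 / (1 − 0.25) = £20,000.00.
Financial break-even EBIT = interest + D_p ÷ (1 − t) = £1,348,000 + £20,000.00 = £1,368,000.00.

£1,368,000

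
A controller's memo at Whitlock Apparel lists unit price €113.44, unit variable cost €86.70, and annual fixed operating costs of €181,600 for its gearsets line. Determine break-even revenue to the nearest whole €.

Contribution margin per unit = €113.44 − €86.70 = €26.74, a CM ratio of €26.74 ÷ €113.44 = 0.2357.
Break-even sales = FC ÷ CM ratio = €181,600 × €113.44 / €26.74 = €770,408.

€770,408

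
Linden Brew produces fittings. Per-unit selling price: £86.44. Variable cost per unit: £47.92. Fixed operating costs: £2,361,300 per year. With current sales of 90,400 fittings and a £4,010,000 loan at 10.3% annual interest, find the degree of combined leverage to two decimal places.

Contribution at this volume is 90,400 × £38.52 = £3,482,208.00.
EBIT = £3,482,208.00 − £2,361,300 = £1,120,908.00. Interest = £413,030.00, so EBIT − I = £707,878.00.
Degree of total leverage = total CM / (EBIT − interest) = £3,482,208.00 / £707,878.00 = 4.9192.

4.92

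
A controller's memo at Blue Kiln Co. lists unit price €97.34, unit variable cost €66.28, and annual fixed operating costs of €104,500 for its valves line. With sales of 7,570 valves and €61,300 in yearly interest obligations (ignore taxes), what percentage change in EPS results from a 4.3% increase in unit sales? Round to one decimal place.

+14.6%

At 7,570 units, contribution = 7,570 × €31.06 = €235,124.20.
Subtracting fixed costs: EBIT = €235,124.20 − €104,500 = €130,624.20.
After interest of €61,300.00, pre-tax earnings = €69,324.20.
Degree of combined leverage = contribution ÷ (EBIT − I) = €235,124.20 ÷ €69,324.20 = 3.3917.
EPS therefore changes by 3.3917 × (+4.3%) = +14.6%.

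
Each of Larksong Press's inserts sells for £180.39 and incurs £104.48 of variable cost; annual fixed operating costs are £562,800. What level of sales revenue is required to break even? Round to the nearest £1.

CM per unit = £180.39 − £104.48 = £75.91; CM ratio = £75.91 / £180.39 = 0.4208.
Break-even revenue = fixed costs × price ÷ CM = £562,800 × £180.39 ÷ £75.91 = £1,337,419.

£1,337,419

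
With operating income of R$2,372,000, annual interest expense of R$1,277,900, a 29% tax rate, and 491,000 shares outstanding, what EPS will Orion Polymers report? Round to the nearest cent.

Pre-tax income = R$2,372,000 − R$1,277,900.00 = R$1,094,100.00.
After tax at 29%: net income = R$1,094,100.00 × 0.71 = R$776,811.00.
Per share: R$776,811.00 / 491,000 shares = R$1.58.

R$1.58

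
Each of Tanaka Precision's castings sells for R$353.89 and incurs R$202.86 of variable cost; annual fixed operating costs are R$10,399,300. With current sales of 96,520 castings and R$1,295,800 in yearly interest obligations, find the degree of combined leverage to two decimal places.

Total contribution margin = 96,520 × R$151.03 = R$14,577,415.60.
Subtracting fixed costs: EBIT = R$14,577,415.60 − R$10,399,300 = R$4,178,115.60. Interest = R$1,295,800.00, so EBIT − I = R$2,882,315.60.
Degree of total leverage = total CM / (EBIT − interest) = R$14,577,415.60 / R$2,882,315.60 = 5.0575.

5.06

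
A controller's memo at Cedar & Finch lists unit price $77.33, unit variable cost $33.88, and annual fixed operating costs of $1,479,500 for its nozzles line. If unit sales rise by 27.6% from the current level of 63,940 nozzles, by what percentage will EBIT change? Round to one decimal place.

+59.0%

Contribution at this volume is 63,940 × $43.45 = $2,778,193.00.
Operating income = contribution − fixed costs = $2,778,193.00 − $1,479,500 = $1,298,693.00.
Degree of operating leverage = $2,778,193.00 / $1,298,693.00 = 2.1392.
So EBIT moves 2.1392 × (+27.6%) = +59.0%.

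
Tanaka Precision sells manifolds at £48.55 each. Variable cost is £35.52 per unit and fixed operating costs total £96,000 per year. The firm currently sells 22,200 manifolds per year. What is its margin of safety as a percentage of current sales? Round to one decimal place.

Contribution margin per unit = £48.55 − £35.52 = £13.03. Break-even units = £96,000 ÷ £13.03 = 7,367.61; break-even revenue = 7,367.61 × £48.55 = £357,697.62.
Current sales = 22,200 × £48.55 = £1,077,810.00.
Margin of safety = (£1,077,810.00 − £357,697.62) ÷ £1,077,810.00 = 66.8%.

66.8%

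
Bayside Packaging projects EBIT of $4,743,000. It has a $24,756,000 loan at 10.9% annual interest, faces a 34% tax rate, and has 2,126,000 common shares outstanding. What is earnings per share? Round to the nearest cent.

$0.63

Interest = $2,698,404.00, so EBT = $4,743,000 − $2,698,404.00 = $2,044,596.00.
Net income = $2,044,596.00 × (1 − 0.34) = $1,349,433.36.
EPS = $1,349,433.36 ÷ 2,126,000 = $0.63.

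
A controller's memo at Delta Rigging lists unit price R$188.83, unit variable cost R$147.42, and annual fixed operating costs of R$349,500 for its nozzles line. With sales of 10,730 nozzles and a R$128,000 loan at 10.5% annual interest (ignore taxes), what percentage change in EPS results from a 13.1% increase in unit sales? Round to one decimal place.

At 10,730 units, contribution = 10,730 × R$41.41 = R$444,329.30.
Operating income = contribution − fixed costs = R$444,329.30 − R$349,500 = R$94,829.30.
After interest of R$13,440.00, pre-tax earnings = R$81,389.30.
Degree of combined leverage = contribution ÷ (EBIT − I) = R$444,329.30 ÷ R$81,389.30 = 5.4593.
EPS therefore changes by 5.4593 × (+13.1%) = +71.5%.

+71.5%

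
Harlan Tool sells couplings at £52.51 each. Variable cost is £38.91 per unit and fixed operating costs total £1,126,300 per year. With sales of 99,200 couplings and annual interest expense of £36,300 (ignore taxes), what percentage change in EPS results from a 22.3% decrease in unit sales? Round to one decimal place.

-161.3%

Total contribution margin = 99,200 × £13.60 = £1,349,120.00.
EBIT = £1,349,120.00 − £1,126,300 = £222,820.00.
Interest = £36,300.00, so EBIT − I = £186,520.00.
Degree of combined leverage = contribution ÷ (EBIT − I) = £1,349,120.00 ÷ £186,520.00 = 7.2331.
EPS therefore changes by 7.2331 × (-22.3%) = -161.3%.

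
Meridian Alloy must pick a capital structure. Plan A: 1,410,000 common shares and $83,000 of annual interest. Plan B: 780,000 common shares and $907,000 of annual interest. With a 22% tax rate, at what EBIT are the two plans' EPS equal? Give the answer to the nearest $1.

At indifference, (EBIT − 83,000)(1 − t)/1,410,000 = (EBIT − 907,000)(1 − t)/780,000.
The (1 − t) factor cancels: (EBIT − 83,000) × 780,000 = (EBIT − 907,000) × 1,410,000.
Solving, EBIT = (907,000·1,410,000 − 83,000·780,000) / (1,410,000 − 780,000) = 1,214,130,000,000 / 630,000 = 1,927,190.48.

$1,927,190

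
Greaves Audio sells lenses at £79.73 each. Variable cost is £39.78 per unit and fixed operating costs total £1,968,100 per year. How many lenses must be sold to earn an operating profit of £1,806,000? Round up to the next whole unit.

94,471 lenses

Unit CM = price − variable cost = £79.73 − £39.78 = £39.95.
Units = (FC + target) / CM = (£1,968,100 + £1,806,000) / £39.95 = 94,470.59, so 94,471 lenses.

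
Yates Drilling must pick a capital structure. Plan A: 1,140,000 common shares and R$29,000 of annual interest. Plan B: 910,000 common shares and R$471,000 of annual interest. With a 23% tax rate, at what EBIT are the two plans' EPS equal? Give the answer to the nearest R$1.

At indifference, (EBIT − 29,000)(1 − t)/1,140,000 = (EBIT − 471,000)(1 − t)/910,000.
The (1 − t) factor cancels: (EBIT − 29,000) × 910,000 = (EBIT − 471,000) × 1,140,000.
Solving, EBIT = (471,000·1,140,000 − 29,000·910,000) / (1,140,000 − 910,000) = 510,550,000,000 / 230,000 = 2,219,782.61.

R$2,219,783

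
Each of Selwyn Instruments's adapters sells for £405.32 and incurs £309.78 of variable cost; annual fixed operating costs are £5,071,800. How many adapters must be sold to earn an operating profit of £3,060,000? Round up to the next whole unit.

85,115 adapters

Contribution margin per unit = £405.32 − £309.78 = £95.54.
Need Q such that Q × £95.54 − £5,071,800 = £3,060,000, i.e. Q = £8,131,800 / £95.54 = 85,114.09 → 85,115.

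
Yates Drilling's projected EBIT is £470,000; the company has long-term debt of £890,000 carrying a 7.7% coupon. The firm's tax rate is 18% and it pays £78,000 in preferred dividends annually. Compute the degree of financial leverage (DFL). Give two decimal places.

Interest = £68,530.00.
Preferred dividends grossed up pre-tax: £78,000 / (1 − 0.18) = £95,121.95.
DFL = EBIT ÷ [EBIT − I − D_p/(1−t)] = £470,000 ÷ [£470,000 − £68,530.00 − £95,121.95] = £470,000 ÷ £306,348.05 = 1.5342.

1.53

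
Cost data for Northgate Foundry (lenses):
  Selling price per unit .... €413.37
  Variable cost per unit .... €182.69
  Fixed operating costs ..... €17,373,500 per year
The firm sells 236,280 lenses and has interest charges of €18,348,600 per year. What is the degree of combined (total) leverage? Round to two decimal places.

2.90

Contribution at this volume is 236,280 × €230.68 = €54,505,070.40.
Operating income = contribution − fixed costs = €54,505,070.40 − €17,373,500 = €37,131,570.40. Interest = €18,348,600.00.
DOL = €54,505,070.40 ÷ €37,131,570.40 = 1.4679; DFL = €37,131,570.40 ÷ €18,782,970.40 = 1.9769.
DCL = DOL × DFL = 1.4679 × 1.9769 = 2.9019.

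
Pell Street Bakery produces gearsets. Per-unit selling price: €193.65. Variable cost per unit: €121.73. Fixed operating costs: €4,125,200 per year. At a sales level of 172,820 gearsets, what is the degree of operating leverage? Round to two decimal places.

1.50

Contribution at this volume is 172,820 × €71.92 = €12,429,214.40.
Operating income = contribution − fixed costs = €12,429,214.40 − €4,125,200 = €8,304,014.40.
DOL = contribution ÷ EBIT = €12,429,214.40 ÷ €8,304,014.40 = 1.4968.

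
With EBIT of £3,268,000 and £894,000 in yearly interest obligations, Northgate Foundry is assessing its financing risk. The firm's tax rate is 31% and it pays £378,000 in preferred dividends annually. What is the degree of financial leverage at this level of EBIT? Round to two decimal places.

Annual interest charges come to £894,000.00.
Preferred dividends grossed up pre-tax: £378,000 / (1 − 0.31) = £547,826.09.
DFL = EBIT ÷ [EBIT − I − D_p/(1−t)] = £3,268,000 ÷ [£3,268,000 − £894,000.00 − £547,826.09] = £3,268,000 ÷ £1,826,173.91 = 1.7895.

1.79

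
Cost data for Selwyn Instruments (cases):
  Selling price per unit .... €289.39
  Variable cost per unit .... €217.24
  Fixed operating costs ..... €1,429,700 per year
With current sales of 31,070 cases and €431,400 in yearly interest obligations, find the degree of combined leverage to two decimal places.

5.89

Contribution at this volume is 31,070 × €72.15 = €2,241,700.50.
Subtracting fixed costs: EBIT = €2,241,700.50 − €1,429,700 = €812,000.50. Interest = €431,400.00.
DOL = €2,241,700.50 ÷ €812,000.50 = 2.7607; DFL = €812,000.50 ÷ €380,600.50 = 2.1335.
Combined leverage = 2.7607 × 2.1335 = 5.8900.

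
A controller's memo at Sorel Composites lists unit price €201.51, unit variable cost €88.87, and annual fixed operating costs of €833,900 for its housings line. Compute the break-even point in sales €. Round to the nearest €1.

Contribution margin per unit = €201.51 − €88.87 = €112.64, a CM ratio of €112.64 ÷ €201.51 = 0.5590.
Break-even sales = FC ÷ CM ratio = €833,900 × €201.51 / €112.64 = €1,491,825.

€1,491,825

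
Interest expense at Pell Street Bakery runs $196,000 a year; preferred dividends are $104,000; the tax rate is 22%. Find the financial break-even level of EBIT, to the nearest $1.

Preferred dividends are paid after tax, so their pre-tax equivalent is $104,000 ÷ (1 − 0.22) = $133,333.33.
Financial break-even EBIT = interest + D_p ÷ (1 − t) = $196,000 + $133,333.33 = $329,333.33.

$329,333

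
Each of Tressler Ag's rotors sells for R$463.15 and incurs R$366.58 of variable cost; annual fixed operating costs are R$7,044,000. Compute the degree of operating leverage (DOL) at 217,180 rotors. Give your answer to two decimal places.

1.51

Contribution at this volume is 217,180 × R$96.57 = R$20,973,072.60.
EBIT = R$20,973,072.60 − R$7,044,000 = R$13,929,072.60.
Degree of operating leverage = R$20,973,072.60 / R$13,929,072.60 = 1.5057.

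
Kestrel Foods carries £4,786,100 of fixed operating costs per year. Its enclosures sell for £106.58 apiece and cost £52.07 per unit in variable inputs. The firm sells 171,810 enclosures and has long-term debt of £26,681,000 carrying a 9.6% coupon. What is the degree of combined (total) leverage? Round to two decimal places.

4.64

At 171,810 units, contribution = 171,810 × £54.51 = £9,365,363.10.
EBIT = £9,365,363.10 − £4,786,100 = £4,579,263.10. Interest = £2,561,376.00.
DOL = £9,365,363.10 ÷ £4,579,263.10 = 2.0452; DFL = £4,579,263.10 ÷ £2,017,887.10 = 2.2693.
Combined leverage = 2.0452 × 2.2693 = 4.6412.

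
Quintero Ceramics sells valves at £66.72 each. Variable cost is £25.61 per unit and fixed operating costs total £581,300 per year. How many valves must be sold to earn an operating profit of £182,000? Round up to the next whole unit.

Contribution margin per unit = £66.72 − £25.61 = £41.11.
Required volume = (fixed costs + target profit) ÷ CM = (£581,300 + £182,000) ÷ £41.11 = 18,567.26, so 18,568 valves.

18,568 valves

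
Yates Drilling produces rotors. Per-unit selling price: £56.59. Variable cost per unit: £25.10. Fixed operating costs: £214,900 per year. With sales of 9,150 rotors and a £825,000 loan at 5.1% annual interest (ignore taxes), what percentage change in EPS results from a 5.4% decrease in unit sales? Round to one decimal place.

Total contribution margin = 9,150 × £31.49 = £288,133.50.
EBIT = £288,133.50 − £214,900 = £73,233.50.
After interest of £42,075.00, pre-tax earnings = £31,158.50.
DCL = total CM / (EBIT − I) = £288,133.50 / £31,158.50 = 9.2473.
EPS therefore changes by 9.2473 × (-5.4%) = -49.9%.

-49.9%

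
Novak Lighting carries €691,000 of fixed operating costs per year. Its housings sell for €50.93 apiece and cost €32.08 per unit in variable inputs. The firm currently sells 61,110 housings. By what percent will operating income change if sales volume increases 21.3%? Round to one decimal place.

At 61,110 units, contribution = 61,110 × €18.85 = €1,151,923.50.
Operating income = contribution − fixed costs = €1,151,923.50 − €691,000 = €460,923.50.
Degree of operating leverage = €1,151,923.50 / €460,923.50 = 2.4992.
So EBIT moves 2.4992 × (+21.3%) = +53.2%.

+53.2%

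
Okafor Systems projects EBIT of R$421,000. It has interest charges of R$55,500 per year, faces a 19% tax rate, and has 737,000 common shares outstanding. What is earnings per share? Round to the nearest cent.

Pre-tax income = R$421,000 − R$55,500.00 = R$365,500.00.
After tax at 19%: net income = R$365,500.00 × 0.81 = R$296,055.00.
EPS = R$296,055.00 ÷ 737,000 = R$0.40.

R$0.40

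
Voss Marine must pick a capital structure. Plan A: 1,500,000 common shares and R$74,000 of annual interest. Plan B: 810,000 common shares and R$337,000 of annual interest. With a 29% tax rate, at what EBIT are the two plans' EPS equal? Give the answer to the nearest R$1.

R$645,739

Set EPS_A = EPS_B: (EBIT − R$74,000)(1 − 0.29) ÷ 1,500,000 = (EBIT − R$337,000)(1 − 0.29) ÷ 810,000.
Cancelling (1 − t) and cross-multiplying: 810,000·(EBIT − 74,000) = 1,500,000·(EBIT − 337,000).
Solving, EBIT = (337,000·1,500,000 − 74,000·810,000) / (1,500,000 − 810,000) = 445,560,000,000 / 690,000 = 645,739.13.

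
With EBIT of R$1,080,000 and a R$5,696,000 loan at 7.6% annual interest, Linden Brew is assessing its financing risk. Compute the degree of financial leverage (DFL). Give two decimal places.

1.67

Interest = R$432,896.00.
Degree of financial leverage = EBIT / (EBIT − interest) = R$1,080,000 / R$647,104.00 = 1.6690.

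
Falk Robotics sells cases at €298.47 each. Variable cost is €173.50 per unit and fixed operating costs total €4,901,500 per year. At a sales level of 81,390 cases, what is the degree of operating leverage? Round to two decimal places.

Contribution at this volume is 81,390 × €124.97 = €10,171,308.30.
Operating income = contribution − fixed costs = €10,171,308.30 − €4,901,500 = €5,269,808.30.
DOL = contribution ÷ EBIT = €10,171,308.30 ÷ €5,269,808.30 = 1.9301.

1.93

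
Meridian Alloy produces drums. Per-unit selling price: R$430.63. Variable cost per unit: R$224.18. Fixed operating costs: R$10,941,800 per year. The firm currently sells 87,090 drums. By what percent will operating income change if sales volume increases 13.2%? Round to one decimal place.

At 87,090 units, contribution = 87,090 × R$206.45 = R$17,979,730.50.
Operating income = contribution − fixed costs = R$17,979,730.50 − R$10,941,800 = R$7,037,930.50.
Degree of operating leverage = R$17,979,730.50 / R$7,037,930.50 = 2.5547.
%ΔEBIT = DOL × %ΔSales = 2.5547 × +13.2% = +33.7%.

+33.7%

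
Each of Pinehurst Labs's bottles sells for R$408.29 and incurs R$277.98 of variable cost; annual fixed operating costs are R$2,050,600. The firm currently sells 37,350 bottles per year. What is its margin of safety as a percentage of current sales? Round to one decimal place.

Unit CM = price − variable cost = R$408.29 − R$277.98 = R$130.31. Break-even units = R$2,050,600 ÷ R$130.31 = 15,736.32; break-even revenue = 15,736.32 × R$408.29 = R$6,424,982.53.
Actual sales revenue = 37,350 × R$408.29 = R$15,249,631.50.
Margin of safety = (R$15,249,631.50 − R$6,424,982.53) ÷ R$15,249,631.50 = 57.9%.

57.9%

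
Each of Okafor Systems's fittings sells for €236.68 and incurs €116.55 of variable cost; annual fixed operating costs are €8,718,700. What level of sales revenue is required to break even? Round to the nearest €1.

CM per unit = €236.68 − €116.55 = €120.13; CM ratio = €120.13 / €236.68 = 0.5076.
Break-even revenue = fixed costs × price ÷ CM = €8,718,700 × €236.68 ÷ €120.13 = €17,177,574.

€17,177,574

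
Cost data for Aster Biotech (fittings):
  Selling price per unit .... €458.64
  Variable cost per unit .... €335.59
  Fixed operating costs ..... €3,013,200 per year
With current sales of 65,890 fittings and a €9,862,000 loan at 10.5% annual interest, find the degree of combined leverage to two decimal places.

At 65,890 units, contribution = 65,890 × €123.05 = €8,107,764.50.
Subtracting fixed costs: EBIT = €8,107,764.50 − €3,013,200 = €5,094,564.50. Interest = €1,035,510.00, so EBIT − I = €4,059,054.50.
DCL = contribution ÷ (EBIT − I) = €8,107,764.50 ÷ €4,059,054.50 = 1.9975.

2.00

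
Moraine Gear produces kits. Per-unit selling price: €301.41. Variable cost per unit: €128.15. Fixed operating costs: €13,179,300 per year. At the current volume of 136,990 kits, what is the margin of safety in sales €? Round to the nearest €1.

€18,362,920

Contribution margin per unit = €301.41 − €128.15 = €173.26. Break-even units = €13,179,300 ÷ €173.26 = 76,066.61; break-even revenue = 76,066.61 × €301.41 = €22,927,235.44.
Current sales = 136,990 × €301.41 = €41,290,155.90.
Margin of safety = €41,290,155.90 − €22,927,235.44 = €18,362,920.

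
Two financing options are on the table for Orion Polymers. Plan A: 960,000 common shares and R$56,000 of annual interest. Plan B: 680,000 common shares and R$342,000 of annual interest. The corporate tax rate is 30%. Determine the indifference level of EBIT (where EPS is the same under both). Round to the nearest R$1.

Set EPS_A = EPS_B: (EBIT − R$56,000)(1 − 0.30) ÷ 960,000 = (EBIT − R$342,000)(1 − 0.30) ÷ 680,000.
Cancelling (1 − t) and cross-multiplying: 680,000·(EBIT − 56,000) = 960,000·(EBIT − 342,000).
Solving, EBIT = (342,000·960,000 − 56,000·680,000) / (960,000 − 680,000) = 290,240,000,000 / 280,000 = 1,036,571.43.

R$1,036,571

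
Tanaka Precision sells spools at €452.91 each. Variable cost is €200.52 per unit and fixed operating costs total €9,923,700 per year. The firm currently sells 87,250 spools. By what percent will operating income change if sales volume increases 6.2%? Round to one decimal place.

Contribution at this volume is 87,250 × €252.39 = €22,021,027.50.
Subtracting fixed costs: EBIT = €22,021,027.50 − €9,923,700 = €12,097,327.50.
Degree of operating leverage = €22,021,027.50 / €12,097,327.50 = 1.8203.
Operating income changes by 1.8203 × +6.2% = +11.3%.

+11.3%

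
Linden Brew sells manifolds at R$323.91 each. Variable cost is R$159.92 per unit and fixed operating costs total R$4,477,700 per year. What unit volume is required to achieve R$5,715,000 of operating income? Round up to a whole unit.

62,155 manifolds

Unit CM = price − variable cost = R$323.91 − R$159.92 = R$163.99.
Need Q such that Q × R$163.99 − R$4,477,700 = R$5,715,000, i.e. Q = R$10,192,700 / R$163.99 = 62,154.40 → 62,155.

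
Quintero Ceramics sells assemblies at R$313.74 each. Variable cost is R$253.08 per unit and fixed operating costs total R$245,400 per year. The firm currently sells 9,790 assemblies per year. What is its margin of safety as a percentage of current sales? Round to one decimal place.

58.7%

Each unit contributes R$313.74 − R$253.08 = R$60.66. Break-even units = R$245,400 ÷ R$60.66 = 4,045.50; break-even revenue = 4,045.50 × R$313.74 = R$1,269,235.01.
Actual sales revenue = 9,790 × R$313.74 = R$3,071,514.60.
Margin of safety = (R$3,071,514.60 − R$1,269,235.01) ÷ R$3,071,514.60 = 58.7%.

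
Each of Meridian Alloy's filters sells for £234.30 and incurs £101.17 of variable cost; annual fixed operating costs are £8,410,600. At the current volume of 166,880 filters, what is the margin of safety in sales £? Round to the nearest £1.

Each unit contributes £234.30 − £101.17 = £133.13. Break-even units = £8,410,600 ÷ £133.13 = 63,175.84; break-even revenue = 63,175.84 × £234.30 = £14,802,100.05.
Actual sales revenue = 166,880 × £234.30 = £39,099,984.00.
Margin of safety = £39,099,984.00 − £14,802,100.05 = £24,297,884.

£24,297,884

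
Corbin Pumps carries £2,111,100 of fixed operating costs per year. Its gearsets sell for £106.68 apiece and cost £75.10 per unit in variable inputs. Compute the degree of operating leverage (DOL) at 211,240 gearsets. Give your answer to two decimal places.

1.46

At 211,240 units, contribution = 211,240 × £31.58 = £6,670,959.20.
Subtracting fixed costs: EBIT = £6,670,959.20 − £2,111,100 = £4,559,859.20.
So DOL = total CM / EBIT = £6,670,959.20 / £4,559,859.20 = 1.4630.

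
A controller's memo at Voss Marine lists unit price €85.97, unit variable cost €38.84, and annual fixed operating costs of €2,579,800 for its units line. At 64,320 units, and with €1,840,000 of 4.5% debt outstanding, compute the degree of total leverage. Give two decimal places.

8.22

Total contribution margin = 64,320 × €47.13 = €3,031,401.60.
EBIT = €3,031,401.60 − €2,579,800 = €451,601.60. Interest = €82,800.00, so EBIT − I = €368,801.60.
Degree of total leverage = total CM / (EBIT − interest) = €3,031,401.60 / €368,801.60 = 8.2196.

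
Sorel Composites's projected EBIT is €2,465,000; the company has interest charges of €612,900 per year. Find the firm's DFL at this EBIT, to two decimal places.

Annual interest charges come to €612,900.00.
Degree of financial leverage = EBIT / (EBIT − interest) = €2,465,000 / €1,852,100.00 = 1.3309.

1.33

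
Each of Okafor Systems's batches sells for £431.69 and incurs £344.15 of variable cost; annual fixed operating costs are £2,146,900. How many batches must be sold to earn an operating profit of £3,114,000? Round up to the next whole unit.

Each unit contributes £431.69 − £344.15 = £87.54.
Need Q such that Q × £87.54 − £2,146,900 = £3,114,000, i.e. Q = £5,260,900 / £87.54 = 60,097.10 → 60,098.

60,098 batches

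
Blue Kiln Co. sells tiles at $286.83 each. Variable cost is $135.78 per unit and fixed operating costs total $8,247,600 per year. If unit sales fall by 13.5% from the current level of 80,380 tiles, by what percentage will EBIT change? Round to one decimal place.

-42.1%

At 80,380 units, contribution = 80,380 × $151.05 = $12,141,399.00.
Operating income = contribution − fixed costs = $12,141,399.00 − $8,247,600 = $3,893,799.00.
Degree of operating leverage = $12,141,399.00 / $3,893,799.00 = 3.1181.
%ΔEBIT = DOL × %ΔSales = 3.1181 × -13.5% = -42.1%.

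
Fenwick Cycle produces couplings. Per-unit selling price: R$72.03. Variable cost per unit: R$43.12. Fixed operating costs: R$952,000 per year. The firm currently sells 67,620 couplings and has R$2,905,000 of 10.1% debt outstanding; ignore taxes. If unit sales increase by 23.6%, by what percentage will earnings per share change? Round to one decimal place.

+65.0%

At 67,620 units, contribution = 67,620 × R$28.91 = R$1,954,894.20.
Operating income = contribution − fixed costs = R$1,954,894.20 − R$952,000 = R$1,002,894.20.
After interest of R$293,405.00, pre-tax earnings = R$709,489.20.
Degree of combined leverage = contribution ÷ (EBIT − I) = R$1,954,894.20 ÷ R$709,489.20 = 2.7554.
%ΔEPS = DCL × %ΔSales = 2.7554 × +23.6% = +65.0%.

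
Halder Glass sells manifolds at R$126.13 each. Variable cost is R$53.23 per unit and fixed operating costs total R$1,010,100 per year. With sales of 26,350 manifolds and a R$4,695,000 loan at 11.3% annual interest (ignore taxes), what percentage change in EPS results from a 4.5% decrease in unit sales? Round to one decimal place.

Contribution at this volume is 26,350 × R$72.90 = R$1,920,915.00.
EBIT = R$1,920,915.00 − R$1,010,100 = R$910,815.00.
Interest = R$530,535.00, so EBIT − I = R$380,280.00.
Degree of combined leverage = contribution ÷ (EBIT − I) = R$1,920,915.00 ÷ R$380,280.00 = 5.0513.
%ΔEPS = DCL × %ΔSales = 5.0513 × -4.5% = -22.7%.

-22.7%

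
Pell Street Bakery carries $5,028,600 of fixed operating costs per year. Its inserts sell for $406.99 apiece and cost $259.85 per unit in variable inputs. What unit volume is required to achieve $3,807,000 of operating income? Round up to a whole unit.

Each unit contributes $406.99 − $259.85 = $147.14.
Required volume = (fixed costs + target profit) ÷ CM = ($5,028,600 + $3,807,000) ÷ $147.14 = 60,048.93, so 60,049 inserts.

60,049 inserts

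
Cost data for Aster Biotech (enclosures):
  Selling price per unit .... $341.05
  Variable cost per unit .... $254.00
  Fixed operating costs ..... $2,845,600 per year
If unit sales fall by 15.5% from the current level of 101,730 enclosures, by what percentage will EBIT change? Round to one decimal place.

-22.8%

Total contribution margin = 101,730 × $87.05 = $8,855,596.50.
EBIT = $8,855,596.50 − $2,845,600 = $6,009,996.50.
Degree of operating leverage = $8,855,596.50 / $6,009,996.50 = 1.4735.
So EBIT moves 1.4735 × (-15.5%) = -22.8%.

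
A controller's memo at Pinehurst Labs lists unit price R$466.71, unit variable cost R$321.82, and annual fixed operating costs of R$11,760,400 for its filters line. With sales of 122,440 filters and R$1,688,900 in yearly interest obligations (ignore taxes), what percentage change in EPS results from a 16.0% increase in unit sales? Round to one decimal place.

Total contribution margin = 122,440 × R$144.89 = R$17,740,331.60.
Operating income = contribution − fixed costs = R$17,740,331.60 − R$11,760,400 = R$5,979,931.60.
Interest = R$1,688,900.00, so EBIT − I = R$4,291,031.60.
Degree of combined leverage = contribution ÷ (EBIT − I) = R$17,740,331.60 ÷ R$4,291,031.60 = 4.1343.
%ΔEPS = DCL × %ΔSales = 4.1343 × +16.0% = +66.1%.

+66.1%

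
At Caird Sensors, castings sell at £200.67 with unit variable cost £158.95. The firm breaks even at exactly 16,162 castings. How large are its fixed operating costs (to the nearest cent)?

£674,278.64

Each unit contributes £200.67 − £158.95 = £41.72.
Fixed costs = break-even units × CM = 16,162 × £41.72 = £674,278.64.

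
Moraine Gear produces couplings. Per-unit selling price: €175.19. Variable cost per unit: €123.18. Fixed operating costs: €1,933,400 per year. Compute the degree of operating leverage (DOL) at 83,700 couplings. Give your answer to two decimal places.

1.80

Total contribution margin = 83,700 × €52.01 = €4,353,237.00.
Subtracting fixed costs: EBIT = €4,353,237.00 − €1,933,400 = €2,419,837.00.
DOL = contribution ÷ EBIT = €4,353,237.00 ÷ €2,419,837.00 = 1.7990.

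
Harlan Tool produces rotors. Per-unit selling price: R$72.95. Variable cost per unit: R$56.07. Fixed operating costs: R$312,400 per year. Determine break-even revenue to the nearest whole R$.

R$1,350,094

CM per unit = R$72.95 − R$56.07 = R$16.88; CM ratio = R$16.88 / R$72.95 = 0.2314.
Break-even revenue = fixed costs × price ÷ CM = R$312,400 × R$72.95 ÷ R$16.88 = R$1,350,094.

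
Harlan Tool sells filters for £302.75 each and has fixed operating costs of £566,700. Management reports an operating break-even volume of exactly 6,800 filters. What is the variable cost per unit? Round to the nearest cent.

Contribution per unit must be FC / Q = £566,700 / 6,800 = £83.3382.
Variable cost per unit = £302.75 − £83.3382 = £219.41.

£219.41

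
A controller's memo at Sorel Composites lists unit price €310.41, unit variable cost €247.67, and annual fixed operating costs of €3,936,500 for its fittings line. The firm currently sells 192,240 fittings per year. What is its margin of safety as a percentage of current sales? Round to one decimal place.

Contribution margin per unit = €310.41 − €247.67 = €62.74. Break-even units = €3,936,500 ÷ €62.74 = 62,743.07; break-even revenue = 62,743.07 × €310.41 = €19,476,075.31.
Current sales = 192,240 × €310.41 = €59,673,218.40.
Margin of safety = (€59,673,218.40 − €19,476,075.31) ÷ €59,673,218.40 = 67.4%.

67.4%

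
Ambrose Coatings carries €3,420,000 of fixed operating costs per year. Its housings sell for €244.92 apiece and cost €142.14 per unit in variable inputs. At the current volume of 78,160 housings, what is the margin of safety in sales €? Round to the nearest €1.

Contribution margin per unit = €244.92 − €142.14 = €102.78. Break-even units = €3,420,000 ÷ €102.78 = 33,274.96; break-even revenue = 33,274.96 × €244.92 = €8,149,702.28.
Actual sales revenue = 78,160 × €244.92 = €19,142,947.20.
Margin of safety = €19,142,947.20 − €8,149,702.28 = €10,993,245.

€10,993,245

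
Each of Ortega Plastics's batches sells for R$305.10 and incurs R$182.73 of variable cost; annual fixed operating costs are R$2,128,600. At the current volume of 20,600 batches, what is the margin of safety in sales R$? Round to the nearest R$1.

R$977,911

Unit CM = price − variable cost = R$305.10 − R$182.73 = R$122.37. Break-even units = R$2,128,600 ÷ R$122.37 = 17,394.79; break-even revenue = 17,394.79 × R$305.10 = R$5,307,149.30.
Actual sales revenue = 20,600 × R$305.10 = R$6,285,060.00.
Margin of safety = R$6,285,060.00 − R$5,307,149.30 = R$977,911.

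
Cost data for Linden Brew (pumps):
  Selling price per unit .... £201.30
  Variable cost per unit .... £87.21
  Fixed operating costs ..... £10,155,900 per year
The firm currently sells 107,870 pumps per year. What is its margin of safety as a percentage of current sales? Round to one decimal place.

Contribution margin per unit = £201.30 − £87.21 = £114.09. Break-even units = £10,155,900 ÷ £114.09 = 89,016.57; break-even revenue = 89,016.57 × £201.30 = £17,919,034.71.
Actual sales revenue = 107,870 × £201.30 = £21,714,231.00.
Margin of safety = (£21,714,231.00 − £17,919,034.71) ÷ £21,714,231.00 = 17.5%.

17.5%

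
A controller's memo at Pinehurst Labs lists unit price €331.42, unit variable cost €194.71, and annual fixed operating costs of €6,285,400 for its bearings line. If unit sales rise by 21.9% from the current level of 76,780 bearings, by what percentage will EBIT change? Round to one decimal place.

+54.6%

Total contribution margin = 76,780 × €136.71 = €10,496,593.80.
EBIT = €10,496,593.80 − €6,285,400 = €4,211,193.80.
DOL = contribution ÷ EBIT = €10,496,593.80 ÷ €4,211,193.80 = 2.4925.
So EBIT moves 2.4925 × (+21.9%) = +54.6%.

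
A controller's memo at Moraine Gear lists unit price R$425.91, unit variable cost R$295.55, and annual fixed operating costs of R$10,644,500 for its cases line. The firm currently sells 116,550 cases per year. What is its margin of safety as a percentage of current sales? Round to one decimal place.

Unit CM = price − variable cost = R$425.91 − R$295.55 = R$130.36. Break-even units = R$10,644,500 ÷ R$130.36 = 81,654.65; break-even revenue = 81,654.65 × R$425.91 = R$34,777,531.41.
Actual sales revenue = 116,550 × R$425.91 = R$49,639,810.50.
Margin of safety = (R$49,639,810.50 − R$34,777,531.41) ÷ R$49,639,810.50 = 29.9%.

29.9%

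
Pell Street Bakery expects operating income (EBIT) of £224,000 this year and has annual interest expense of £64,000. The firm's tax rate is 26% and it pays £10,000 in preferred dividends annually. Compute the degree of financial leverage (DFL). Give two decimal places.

1.53

Annual interest charges come to £64,000.00.
Preferred dividends grossed up pre-tax: £10,000 / (1 − 0.26) = £13,513.51.
DFL = EBIT ÷ [EBIT − I − D_p/(1−t)] = £224,000 ÷ [£224,000 − £64,000.00 − £13,513.51] = £224,000 ÷ £146,486.49 = 1.5292.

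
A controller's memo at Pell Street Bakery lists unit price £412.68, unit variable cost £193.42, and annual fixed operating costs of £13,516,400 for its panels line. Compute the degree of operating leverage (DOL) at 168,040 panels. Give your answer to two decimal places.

1.58

Contribution at this volume is 168,040 × £219.26 = £36,844,450.40.
Operating income = contribution − fixed costs = £36,844,450.40 − £13,516,400 = £23,328,050.40.
So DOL = total CM / EBIT = £36,844,450.40 / £23,328,050.40 = 1.5794.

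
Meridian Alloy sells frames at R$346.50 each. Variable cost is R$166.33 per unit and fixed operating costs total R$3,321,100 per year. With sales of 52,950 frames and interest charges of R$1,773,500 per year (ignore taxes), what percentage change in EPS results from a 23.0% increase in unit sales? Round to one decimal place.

+49.4%

At 52,950 units, contribution = 52,950 × R$180.17 = R$9,540,001.50.
Subtracting fixed costs: EBIT = R$9,540,001.50 − R$3,321,100 = R$6,218,901.50.
Interest = R$1,773,500.00, so EBIT − I = R$4,445,401.50.
Degree of combined leverage = contribution ÷ (EBIT − I) = R$9,540,001.50 ÷ R$4,445,401.50 = 2.1460.
EPS therefore changes by 2.1460 × (+23.0%) = +49.4%.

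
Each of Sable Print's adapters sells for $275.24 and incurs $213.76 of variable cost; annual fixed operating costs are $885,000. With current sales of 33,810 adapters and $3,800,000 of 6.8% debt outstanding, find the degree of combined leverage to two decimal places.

At 33,810 units, contribution = 33,810 × $61.48 = $2,078,638.80.
Operating income = contribution − fixed costs = $2,078,638.80 − $885,000 = $1,193,638.80. Interest = $258,400.00.
DOL = $2,078,638.80 ÷ $1,193,638.80 = 1.7414; DFL = $1,193,638.80 ÷ $935,238.80 = 1.2763.
Combined leverage = 1.7414 × 1.2763 = 2.2225.

2.22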